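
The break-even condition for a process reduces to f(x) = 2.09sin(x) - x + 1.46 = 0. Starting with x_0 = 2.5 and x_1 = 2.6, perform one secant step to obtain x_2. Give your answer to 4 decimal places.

f(2.5) = 0.210807, f(2.6) = -0.062602
x_2 = 2.600000 − (-0.062602)·(2.600000 − 2.500000) / (-0.062602 − 0.210807) = 2.600000 − (-0.006260)/(-0.273409) = 2.577103

2.5771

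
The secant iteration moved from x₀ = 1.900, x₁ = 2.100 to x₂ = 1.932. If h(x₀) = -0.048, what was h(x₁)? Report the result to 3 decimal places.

0.252

The secant line through (1.900, -0.048) and (2.100, h(x₁)) crosses zero at x₂ = 1.932.
So (1.900, -0.048), (2.100, h(x₁)), (1.932, 0) are collinear:
h(x₁) = -0.048 · (2.100 − 1.932) / (1.900 − 1.932) = -0.048 · (0.16800)/(-0.03200) = 0.25200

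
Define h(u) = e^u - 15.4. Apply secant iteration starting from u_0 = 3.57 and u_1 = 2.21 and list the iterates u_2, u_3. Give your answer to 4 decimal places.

2.5337, 2.7938

h(3.57) = 20.116593, h(2.21) = -6.284284
u_2 = 2.210000 − (-6.284284)·(2.210000 − 3.570000) / (-6.284284 − 20.116593) = 2.210000 − (8.546626)/(-26.400877) = 2.533725
h(2.533725) = -2.799644
u_3 = 2.533725 − (-2.799644)·(2.533725 − 2.210000) / (-2.799644 − (-6.284284)) = 2.533725 − (-0.906315)/(3.484640) = 2.793814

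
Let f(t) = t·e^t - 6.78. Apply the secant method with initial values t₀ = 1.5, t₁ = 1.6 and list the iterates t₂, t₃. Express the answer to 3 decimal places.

1.505, 1.505

f(1.5) = -0.05747, f(1.6) = 1.14485
t₂ = 1.60000 − 1.14485·(1.60000 − 1.50000) / (1.14485 − (-0.05747)) = 1.60000 − (0.11449)/(1.20232) = 1.50478
f(1.50478) = -0.00373
t₃ = 1.50478 − (-0.00373)·(1.50478 − 1.60000) / (-0.00373 − 1.14485) = 1.50478 − (0.00036)/(-1.14859) = 1.50509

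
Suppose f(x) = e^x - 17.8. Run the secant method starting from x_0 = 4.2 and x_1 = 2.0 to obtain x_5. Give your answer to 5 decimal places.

2.86998

f(4.2) = 48.8863310, f(2.0) = -10.4109439
x_2 = 2.0000000 − (-10.4109439)·(2.0000000 − 4.2000000) / (-10.4109439 − 48.8863310) = 2.0000000 − (22.9040766)/(-59.2972749) = 2.3862585
f(2.3862585) = -6.9272626
x_3 = 2.3862585 − (-6.9272626)·(2.3862585 − 2.0000000) / (-6.9272626 − (-10.4109439)) = 2.3862585 − (-2.6757141)/(3.4836813) = 3.1543294
f(3.1543294) = 5.6373136
x_4 = 3.1543294 − 5.6373136·(3.1543294 − 2.3862585) / (5.6373136 − (-6.9272626)) = 3.1543294 − (4.3298562)/(12.5645762) = 2.8097211
f(2.8097211) = -1.1947131
x_5 = 2.8097211 − (-1.1947131)·(2.8097211 − 3.1543294) / (-1.1947131 − 5.6373136) = 2.8097211 − (0.4117080)/(-6.8320267) = 2.8699826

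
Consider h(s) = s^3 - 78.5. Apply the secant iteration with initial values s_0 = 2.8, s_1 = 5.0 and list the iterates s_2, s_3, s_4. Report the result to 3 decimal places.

h(2.8) = -56.54800, h(5.0) = 46.50000
s_2 = 5.00000 − 46.50000·(5.00000 − 2.80000) / (46.50000 − (-56.54800)) = 5.00000 − (102.30000)/(103.04800) = 4.00726
h(4.00726) = -14.15095
s_3 = 4.00726 − (-14.15095)·(4.00726 − 5.00000) / (-14.15095 − 46.50000) = 4.00726 − (14.04823)/(-60.65095) = 4.23888
h(4.23888) = -2.33520
s_4 = 4.23888 − (-2.33520)·(4.23888 − 4.00726) / (-2.33520 − (-14.15095)) = 4.23888 − (-0.54089)/(11.81574) = 4.28466

4.007, 4.239, 4.285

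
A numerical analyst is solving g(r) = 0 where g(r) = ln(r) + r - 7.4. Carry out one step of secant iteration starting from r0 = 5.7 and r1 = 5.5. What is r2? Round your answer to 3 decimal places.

g(5.7) = 0.04047, g(5.5) = -0.19525
r2 = 5.50000 − (-0.19525)·(5.50000 − 5.70000) / (-0.19525 − 0.04047) = 5.50000 − (0.03905)/(-0.23572) = 5.66567

5.666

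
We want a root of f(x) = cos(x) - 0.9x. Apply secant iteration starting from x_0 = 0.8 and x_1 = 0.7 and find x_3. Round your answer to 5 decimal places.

f(0.8) = -0.0232933, f(0.7) = 0.1348422
x_2 = 0.7000000 − 0.1348422·(0.7000000 − 0.8000000) / (0.1348422 − (-0.0232933)) = 0.7000000 − (-0.0134842)/(0.1581355) = 0.7852700
f(0.7852700) = 0.0004543
x_3 = 0.7852700 − 0.0004543·(0.7852700 − 0.7000000) / (0.0004543 − 0.1348422) = 0.7852700 − (0.0000387)/(-0.1343879) = 0.7855583

0.78556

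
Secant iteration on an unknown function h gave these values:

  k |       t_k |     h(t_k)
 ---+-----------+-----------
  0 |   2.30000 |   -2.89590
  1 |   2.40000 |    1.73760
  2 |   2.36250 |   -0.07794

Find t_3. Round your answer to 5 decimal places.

t_3 = 2.36250 − (-0.07794)·(2.36250 − 2.40000) / (-0.07794 − 1.73760)
   = 2.36250 − (0.0029228)/(-1.8155400) = 2.3641099

2.36411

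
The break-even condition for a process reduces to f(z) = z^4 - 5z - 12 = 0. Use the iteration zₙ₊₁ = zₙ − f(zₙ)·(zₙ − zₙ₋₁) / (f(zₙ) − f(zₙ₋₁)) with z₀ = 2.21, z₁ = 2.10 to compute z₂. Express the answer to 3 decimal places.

2.187

f(2.21) = 0.80443, f(2.10) = -3.05190
z₂ = 2.10000 − (-3.05190)·(2.10000 − 2.21000) / (-3.05190 − 0.80443) = 2.10000 − (0.33571)/(-3.85633) = 2.18705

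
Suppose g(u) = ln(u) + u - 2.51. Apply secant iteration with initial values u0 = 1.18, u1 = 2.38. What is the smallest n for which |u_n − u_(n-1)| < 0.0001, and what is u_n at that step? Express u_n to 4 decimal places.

n = 5, u_n = 1.8792

g(1.18) = -1.164486, g(2.38) = 0.737100
u2 = 2.380000 − 0.737100·(1.200000)/(1.901586) = 1.914851;  |Δ| = 0.465149
g(1.914851) = 0.054491
u3 = 1.914851 − 0.054491·(-0.465149)/(-0.682609) = 1.877719;  |Δ| = 0.037132
g(1.877719) = -0.002223
u4 = 1.877719 − (-0.002223)·(-0.037132)/(-0.056714) = 1.879175;  |Δ| = 0.001455
g(1.879175) = 0.000007
u5 = 1.879175 − 0.000007·(0.001455)/(0.002230) = 1.879170;  |Δ| = 0.000005
|u5 − u4| = 0.000005 < 0.0001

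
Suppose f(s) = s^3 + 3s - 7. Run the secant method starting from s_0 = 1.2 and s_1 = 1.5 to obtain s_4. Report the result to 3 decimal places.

f(1.2) = -1.67200, f(1.5) = 0.87500
s_2 = 1.50000 − 0.87500·(1.50000 − 1.20000) / (0.87500 − (-1.67200)) = 1.50000 − (0.26250)/(2.54700) = 1.39694
f(1.39694) = -0.08315
s_3 = 1.39694 − (-0.08315)·(1.39694 − 1.50000) / (-0.08315 − 0.87500) = 1.39694 − (0.00857)/(-0.95815) = 1.40588
f(1.40588) = -0.00362
s_4 = 1.40588 − (-0.00362)·(1.40588 − 1.39694) / (-0.00362 − (-0.08315)) = 1.40588 − (-0.00003)/(0.07953) = 1.40629

1.406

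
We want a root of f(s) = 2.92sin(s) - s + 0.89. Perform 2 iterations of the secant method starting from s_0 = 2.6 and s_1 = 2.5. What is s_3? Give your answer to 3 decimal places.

f(2.6) = -0.20474, f(2.5) = 0.13754
s_2 = 2.50000 − 0.13754·(2.50000 − 2.60000) / (0.13754 − (-0.20474)) = 2.50000 − (-0.01375)/(0.34227) = 2.54018
f(2.54018) = 0.00197
s_3 = 2.54018 − 0.00197·(2.54018 − 2.50000) / (0.00197 − 0.13754) = 2.54018 − (0.00008)/(-0.13557) = 2.54077

2.541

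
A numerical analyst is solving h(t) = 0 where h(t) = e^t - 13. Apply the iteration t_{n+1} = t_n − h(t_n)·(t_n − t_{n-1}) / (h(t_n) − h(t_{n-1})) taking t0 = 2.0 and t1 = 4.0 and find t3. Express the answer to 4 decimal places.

2.3791

h(2.0) = -5.610944, h(4.0) = 41.598150
t2 = 4.000000 − 41.598150·(4.000000 − 2.000000) / (41.598150 − (-5.610944)) = 4.000000 − (83.196300)/(47.209094) = 2.237706
h(2.237706) = -3.628192
t3 = 2.237706 − (-3.628192)·(2.237706 − 4.000000) / (-3.628192 − 41.598150) = 2.237706 − (6.393940)/(-45.226342) = 2.379083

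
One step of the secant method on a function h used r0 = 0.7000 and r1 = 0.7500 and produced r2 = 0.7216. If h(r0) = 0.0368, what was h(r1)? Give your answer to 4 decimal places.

-0.0484

The secant line through (0.7000, 0.0368) and (0.7500, h(r1)) crosses zero at r2 = 0.7216.
So (0.7000, 0.0368), (0.7500, h(r1)), (0.7216, 0) are collinear:
h(r1) = 0.0368 · (0.7500 − 0.7216) / (0.7000 − 0.7216) = 0.0368 · (0.028400)/(-0.021600) = -0.048385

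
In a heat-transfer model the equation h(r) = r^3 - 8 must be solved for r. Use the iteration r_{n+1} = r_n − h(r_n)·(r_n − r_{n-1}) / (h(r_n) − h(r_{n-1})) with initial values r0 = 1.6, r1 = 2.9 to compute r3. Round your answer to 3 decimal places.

h(1.6) = -3.90400, h(2.9) = 16.38900
r2 = 2.90000 − 16.38900·(2.90000 − 1.60000) / (16.38900 − (-3.90400)) = 2.90000 − (21.30570)/(20.29300) = 1.85010
h(1.85010) = -1.66739
r3 = 1.85010 − (-1.66739)·(1.85010 − 2.90000) / (-1.66739 − 16.38900) = 1.85010 − (1.75060)/(-18.05639) = 1.94705

1.947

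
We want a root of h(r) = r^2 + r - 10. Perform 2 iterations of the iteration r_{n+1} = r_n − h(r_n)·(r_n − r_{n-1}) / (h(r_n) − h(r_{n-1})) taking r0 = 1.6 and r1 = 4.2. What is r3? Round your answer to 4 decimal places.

h(1.6) = -5.840000, h(4.2) = 11.840000
r2 = 4.200000 − 11.840000·(4.200000 − 1.600000) / (11.840000 − (-5.840000)) = 4.200000 − (30.784000)/(17.680000) = 2.458824
h(2.458824) = -1.495363
r3 = 2.458824 − (-1.495363)·(2.458824 − 4.200000) / (-1.495363 − 11.840000) = 2.458824 − (2.603691)/(-13.335363) = 2.654071

2.6541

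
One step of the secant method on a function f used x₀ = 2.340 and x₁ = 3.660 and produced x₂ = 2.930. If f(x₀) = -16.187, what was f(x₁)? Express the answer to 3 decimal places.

20.028

The secant line through (2.340, -16.187) and (3.660, f(x₁)) crosses zero at x₂ = 2.930.
So (2.340, -16.187), (3.660, f(x₁)), (2.930, 0) are collinear:
f(x₁) = -16.187 · (3.660 − 2.930) / (2.340 − 2.930) = -16.187 · (0.73000)/(-0.59000) = 20.02798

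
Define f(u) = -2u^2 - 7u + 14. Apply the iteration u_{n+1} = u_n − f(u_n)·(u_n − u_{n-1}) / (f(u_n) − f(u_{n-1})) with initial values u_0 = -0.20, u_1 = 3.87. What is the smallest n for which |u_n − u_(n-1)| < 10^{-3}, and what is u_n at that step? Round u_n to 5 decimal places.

f(-0.20) = 15.3200000, f(3.87) = -43.0438000
u_2 = 3.8700000 − (-43.0438000)·(4.0700000)/(-58.3638000) = 0.8683403;  |Δ| = 3.0016597
f(0.8683403) = 6.4135881
u_3 = 0.8683403 − 6.4135881·(-3.0016597)/(49.4573881) = 1.2575927;  |Δ| = 0.3892524
f(1.2575927) = 2.0337718
u_4 = 1.2575927 − 2.0337718·(0.3892524)/(-4.3798163) = 1.4383425;  |Δ| = 0.1807497
f(1.4383425) = -0.2060555
u_5 = 1.4383425 − (-0.2060555)·(0.1807497)/(-2.2398273) = 1.4217142;  |Δ| = 0.0166283
f(1.4217142) = 0.0054581
u_6 = 1.4217142 − 0.0054581·(-0.0166283)/(0.2115136) = 1.4221433;  |Δ| = 0.0004291
|u_6 − u_5| = 0.0004291 < 10^{-3}

n = 6, u_n = 1.42214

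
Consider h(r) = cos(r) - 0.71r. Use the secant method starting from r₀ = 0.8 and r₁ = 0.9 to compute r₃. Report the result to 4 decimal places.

h(0.8) = 0.128707, h(0.9) = -0.017390
r₂ = 0.900000 − (-0.017390)·(0.900000 − 0.800000) / (-0.017390 − 0.128707) = 0.900000 − (-0.001739)/(-0.146097) = 0.888097
h(0.888097) = 0.000341
r₃ = 0.888097 − 0.000341·(0.888097 − 0.900000) / (0.000341 − (-0.017390)) = 0.888097 − (-0.000004)/(0.017731) = 0.888326

0.8883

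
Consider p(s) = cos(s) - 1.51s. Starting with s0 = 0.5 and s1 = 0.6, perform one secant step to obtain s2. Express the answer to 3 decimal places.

0.560

p(0.5) = 0.12258, p(0.6) = -0.08066
s2 = 0.60000 − (-0.08066)·(0.60000 − 0.50000) / (-0.08066 − 0.12258) = 0.60000 − (-0.00807)/(-0.20325) = 0.56031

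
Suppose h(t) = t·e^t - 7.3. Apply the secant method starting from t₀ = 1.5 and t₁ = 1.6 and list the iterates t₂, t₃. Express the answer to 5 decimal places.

1.54803, 1.54971

h(1.5) = -0.5774664, h(1.6) = 0.6248519
t₂ = 1.6000000 − 0.6248519·(1.6000000 − 1.5000000) / (0.6248519 − (-0.5774664)) = 1.6000000 − (0.0624852)/(1.2023183) = 1.5480294
h(1.5480294) = -0.0208639
t₃ = 1.5480294 − (-0.0208639)·(1.5480294 − 1.6000000) / (-0.0208639 − 0.6248519) = 1.5480294 − (0.0010843)/(-0.6457158) = 1.5497086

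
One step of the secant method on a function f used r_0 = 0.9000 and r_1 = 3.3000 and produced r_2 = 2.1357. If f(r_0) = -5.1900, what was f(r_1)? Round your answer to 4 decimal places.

4.8901

The secant line through (0.9000, -5.1900) and (3.3000, f(r_1)) crosses zero at r_2 = 2.1357.
So (0.9000, -5.1900), (3.3000, f(r_1)), (2.1357, 0) are collinear:
f(r_1) = -5.1900 · (3.3000 − 2.1357) / (0.9000 − 2.1357) = -5.1900 · (1.164300)/(-1.235700) = 4.890117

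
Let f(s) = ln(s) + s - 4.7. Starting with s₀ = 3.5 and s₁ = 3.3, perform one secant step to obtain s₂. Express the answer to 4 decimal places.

3.4592

f(3.5) = 0.052763, f(3.3) = -0.206078
s₂ = 3.300000 − (-0.206078)·(3.300000 − 3.500000) / (-0.206078 − 0.052763) = 3.300000 − (0.041216)/(-0.258841) = 3.459231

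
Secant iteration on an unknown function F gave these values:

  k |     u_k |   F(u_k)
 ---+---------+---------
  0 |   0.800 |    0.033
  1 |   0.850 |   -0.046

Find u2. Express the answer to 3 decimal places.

u2 = 0.850 − (-0.046)·(0.850 − 0.800) / (-0.046 − 0.033)
   = 0.850 − (-0.00230)/(-0.07900) = 0.82089

0.821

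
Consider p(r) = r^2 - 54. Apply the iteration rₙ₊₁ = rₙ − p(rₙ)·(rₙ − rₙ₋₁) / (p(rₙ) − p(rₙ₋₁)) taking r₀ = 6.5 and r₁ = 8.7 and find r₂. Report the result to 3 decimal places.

7.273

p(6.5) = -11.75000, p(8.7) = 21.69000
r₂ = 8.70000 − 21.69000·(8.70000 − 6.50000) / (21.69000 − (-11.75000)) = 8.70000 − (47.71800)/(33.44000) = 7.27303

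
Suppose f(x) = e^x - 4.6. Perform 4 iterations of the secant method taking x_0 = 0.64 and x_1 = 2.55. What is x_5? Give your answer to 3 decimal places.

f(0.64) = -2.70352, f(2.55) = 8.20710
x_2 = 2.55000 − 8.20710·(2.55000 − 0.64000) / (8.20710 − (-2.70352)) = 2.55000 − (15.67557)/(10.91062) = 1.11327
f(1.11327) = -1.55569
x_3 = 1.11327 − (-1.55569)·(1.11327 − 2.55000) / (-1.55569 − 8.20710) = 1.11327 − (2.23510)/(-9.76279) = 1.34222
f(1.34222) = -0.77249
x_4 = 1.34222 − (-0.77249)·(1.34222 − 1.11327) / (-0.77249 − (-1.55569)) = 1.34222 − (-0.17685)/(0.78320) = 1.56802
f(1.56802) = 0.19716
x_5 = 1.56802 − 0.19716·(1.56802 − 1.34222) / (0.19716 − (-0.77249)) = 1.56802 − (0.04452)/(0.96965) = 1.52211

1.522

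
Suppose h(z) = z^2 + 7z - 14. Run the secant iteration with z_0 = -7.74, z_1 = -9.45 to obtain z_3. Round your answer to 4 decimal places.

h(-7.74) = -8.272400, h(-9.45) = 9.152500
z_2 = -9.450000 − 9.152500·(-9.450000 − (-7.740000)) / (9.152500 − (-8.272400)) = -9.450000 − (-15.650775)/(17.424900) = -8.551816
h(-8.551816) = -0.729160
z_3 = -8.551816 − (-0.729160)·(-8.551816 − (-9.450000)) / (-0.729160 − 9.152500) = -8.551816 − (-0.654920)/(-9.881660) = -8.618092

-8.6181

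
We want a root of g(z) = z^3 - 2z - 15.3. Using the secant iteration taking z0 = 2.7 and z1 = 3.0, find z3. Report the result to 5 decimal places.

2.74971

g(2.7) = -1.0170000, g(3.0) = 5.7000000
z2 = 3.0000000 − 5.7000000·(3.0000000 − 2.7000000) / (5.7000000 − (-1.0170000)) = 3.0000000 − (1.7100000)/(6.7170000) = 2.7454221
g(2.7454221) = -0.0976583
z3 = 2.7454221 − (-0.0976583)·(2.7454221 − 3.0000000) / (-0.0976583 − 5.7000000) = 2.7454221 − (0.0248616)/(-5.7976583) = 2.7497103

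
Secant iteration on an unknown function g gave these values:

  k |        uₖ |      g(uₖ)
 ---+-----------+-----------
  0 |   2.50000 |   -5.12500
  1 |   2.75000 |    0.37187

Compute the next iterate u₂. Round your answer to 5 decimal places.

u₂ = 2.75000 − 0.37187·(2.75000 − 2.50000) / (0.37187 − (-5.12500))
   = 2.75000 − (0.0929675)/(5.4968700) = 2.7330872

2.73309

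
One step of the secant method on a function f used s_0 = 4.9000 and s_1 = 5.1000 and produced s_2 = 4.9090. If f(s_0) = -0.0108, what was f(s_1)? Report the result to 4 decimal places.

0.2292

The secant line through (4.9000, -0.0108) and (5.1000, f(s_1)) crosses zero at s_2 = 4.9090.
So (4.9000, -0.0108), (5.1000, f(s_1)), (4.9090, 0) are collinear:
f(s_1) = -0.0108 · (5.1000 − 4.9090) / (4.9000 − 4.9090) = -0.0108 · (0.191000)/(-0.009000) = 0.229200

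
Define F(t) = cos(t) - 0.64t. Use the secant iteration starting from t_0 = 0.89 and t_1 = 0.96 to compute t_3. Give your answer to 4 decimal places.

0.9318

F(0.89) = 0.059812, F(0.96) = -0.040880
t_2 = 0.960000 − (-0.040880)·(0.960000 − 0.890000) / (-0.040880 − 0.059812) = 0.960000 − (-0.002862)/(-0.100692) = 0.931581
F(0.931581) = 0.000355
t_3 = 0.931581 − 0.000355·(0.931581 − 0.960000) / (0.000355 − (-0.040880)) = 0.931581 − (-0.000010)/(0.041235) = 0.931825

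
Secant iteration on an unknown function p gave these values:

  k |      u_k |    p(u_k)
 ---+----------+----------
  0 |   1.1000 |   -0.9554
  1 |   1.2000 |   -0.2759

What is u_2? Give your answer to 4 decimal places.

u_2 = 1.2000 − (-0.2759)·(1.2000 − 1.1000) / (-0.2759 − (-0.9554))
   = 1.2000 − (-0.027590)/(0.679500) = 1.240603

1.2406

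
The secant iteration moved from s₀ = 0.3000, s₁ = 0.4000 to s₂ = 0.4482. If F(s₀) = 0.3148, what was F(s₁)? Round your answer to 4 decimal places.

The secant line through (0.3000, 0.3148) and (0.4000, F(s₁)) crosses zero at s₂ = 0.4482.
So (0.3000, 0.3148), (0.4000, F(s₁)), (0.4482, 0) are collinear:
F(s₁) = 0.3148 · (0.4000 − 0.4482) / (0.3000 − 0.4482) = 0.3148 · (-0.048200)/(-0.148200) = 0.102384

0.1024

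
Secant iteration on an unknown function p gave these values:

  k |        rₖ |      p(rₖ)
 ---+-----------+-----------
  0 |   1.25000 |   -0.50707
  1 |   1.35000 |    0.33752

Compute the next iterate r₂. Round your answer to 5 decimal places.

r₂ = 1.35000 − 0.33752·(1.35000 − 1.25000) / (0.33752 − (-0.50707))
   = 1.35000 − (0.0337520)/(0.8445900) = 1.3100374

1.31004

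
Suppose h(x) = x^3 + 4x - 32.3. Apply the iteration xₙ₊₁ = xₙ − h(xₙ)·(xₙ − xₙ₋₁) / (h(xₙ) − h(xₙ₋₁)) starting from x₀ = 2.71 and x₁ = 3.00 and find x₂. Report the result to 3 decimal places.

h(2.71) = -1.55749, h(3.00) = 6.70000
x₂ = 3.00000 − 6.70000·(3.00000 − 2.71000) / (6.70000 − (-1.55749)) = 3.00000 − (1.94300)/(8.25749) = 2.76470

2.765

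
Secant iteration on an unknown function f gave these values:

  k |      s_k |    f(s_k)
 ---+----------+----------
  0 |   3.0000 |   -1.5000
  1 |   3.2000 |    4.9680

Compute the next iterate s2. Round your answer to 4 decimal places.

s2 = 3.2000 − 4.9680·(3.2000 − 3.0000) / (4.9680 − (-1.5000))
   = 3.2000 − (0.993600)/(6.468000) = 3.046382

3.0464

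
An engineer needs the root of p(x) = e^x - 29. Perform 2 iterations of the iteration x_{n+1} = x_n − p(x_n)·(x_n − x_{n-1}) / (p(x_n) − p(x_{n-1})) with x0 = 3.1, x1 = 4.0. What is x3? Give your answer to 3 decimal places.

3.345

p(3.1) = -6.80205, p(4.0) = 25.59815
x2 = 4.00000 − 25.59815·(4.00000 − 3.10000) / (25.59815 − (-6.80205)) = 4.00000 − (23.03834)/(32.40020) = 3.28894
p(3.28894) = -2.18545
x3 = 3.28894 − (-2.18545)·(3.28894 − 4.00000) / (-2.18545 − 25.59815) = 3.28894 − (1.55398)/(-27.78360) = 3.34488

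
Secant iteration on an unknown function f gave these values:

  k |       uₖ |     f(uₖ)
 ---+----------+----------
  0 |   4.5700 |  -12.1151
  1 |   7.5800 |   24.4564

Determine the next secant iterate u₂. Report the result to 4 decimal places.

5.5671

u₂ = 7.5800 − 24.4564·(7.5800 − 4.5700) / (24.4564 − (-12.1151))
   = 7.5800 − (73.613764)/(36.571500) = 5.567128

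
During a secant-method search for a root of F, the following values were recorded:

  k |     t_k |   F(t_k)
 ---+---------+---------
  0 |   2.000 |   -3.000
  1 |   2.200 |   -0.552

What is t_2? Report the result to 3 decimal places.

2.245

t_2 = 2.200 − (-0.552)·(2.200 − 2.000) / (-0.552 − (-3.000))
   = 2.200 − (-0.11040)/(2.44800) = 2.24510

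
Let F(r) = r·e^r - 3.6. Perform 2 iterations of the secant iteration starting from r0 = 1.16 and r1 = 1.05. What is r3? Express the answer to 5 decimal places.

1.14536

F(1.16) = 0.1003226, F(1.05) = -0.5994663
r2 = 1.0500000 − (-0.5994663)·(1.0500000 − 1.1600000) / (-0.5994663 − 0.1003226) = 1.0500000 − (0.0659413)/(-0.6997889) = 1.1442303
F(1.1442303) = -0.0070901
r3 = 1.1442303 − (-0.0070901)·(1.1442303 − 1.0500000) / (-0.0070901 − (-0.5994663)) = 1.1442303 − (-0.0006681)/(0.5923762) = 1.1453581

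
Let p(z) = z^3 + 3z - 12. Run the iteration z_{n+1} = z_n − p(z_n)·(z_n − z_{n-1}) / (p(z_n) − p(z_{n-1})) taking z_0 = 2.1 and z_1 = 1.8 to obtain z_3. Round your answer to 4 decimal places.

1.8590

p(2.1) = 3.561000, p(1.8) = -0.768000
z_2 = 1.800000 − (-0.768000)·(1.800000 − 2.100000) / (-0.768000 − 3.561000) = 1.800000 − (0.230400)/(-4.329000) = 1.853222
p(1.853222) = -0.075563
z_3 = 1.853222 − (-0.075563)·(1.853222 − 1.800000) / (-0.075563 − (-0.768000)) = 1.853222 − (-0.004022)/(0.692437) = 1.859030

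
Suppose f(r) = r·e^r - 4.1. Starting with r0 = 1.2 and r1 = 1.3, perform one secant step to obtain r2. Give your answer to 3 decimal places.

f(1.2) = -0.11586, f(1.3) = 0.67009
r2 = 1.30000 − 0.67009·(1.30000 − 1.20000) / (0.67009 − (-0.11586)) = 1.30000 − (0.06701)/(0.78595) = 1.21474

1.215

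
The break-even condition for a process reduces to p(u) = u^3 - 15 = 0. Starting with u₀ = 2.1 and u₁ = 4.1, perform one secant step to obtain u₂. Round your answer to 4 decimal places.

2.2924

p(2.1) = -5.739000, p(4.1) = 53.921000
u₂ = 4.100000 − 53.921000·(4.100000 − 2.100000) / (53.921000 − (-5.739000)) = 4.100000 − (107.842000)/(59.660000) = 2.292390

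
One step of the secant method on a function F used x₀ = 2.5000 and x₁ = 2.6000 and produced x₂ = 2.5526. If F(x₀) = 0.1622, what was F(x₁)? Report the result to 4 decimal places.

The secant line through (2.5000, 0.1622) and (2.6000, F(x₁)) crosses zero at x₂ = 2.5526.
So (2.5000, 0.1622), (2.6000, F(x₁)), (2.5526, 0) are collinear:
F(x₁) = 0.1622 · (2.6000 − 2.5526) / (2.5000 − 2.5526) = 0.1622 · (0.047400)/(-0.052600) = -0.146165

-0.1462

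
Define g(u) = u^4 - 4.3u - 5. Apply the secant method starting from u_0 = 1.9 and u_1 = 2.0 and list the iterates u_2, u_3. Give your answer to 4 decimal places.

g(1.9) = -0.137900, g(2.0) = 2.400000
u_2 = 2.000000 − 2.400000·(2.000000 − 1.900000) / (2.400000 − (-0.137900)) = 2.000000 − (0.240000)/(2.537900) = 1.905434
g(1.905434) = -0.011547
u_3 = 1.905434 − (-0.011547)·(1.905434 − 2.000000) / (-0.011547 − 2.400000) = 1.905434 − (0.001092)/(-2.411547) = 1.905886

1.9054, 1.9059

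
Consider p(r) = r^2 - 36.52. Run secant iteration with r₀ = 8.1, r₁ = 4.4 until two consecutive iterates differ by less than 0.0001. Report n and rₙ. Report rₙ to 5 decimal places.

n = 6, rₙ = 6.04318

p(8.1) = 29.0900000, p(4.4) = -17.1600000
r₂ = 4.4000000 − (-17.1600000)·(-3.7000000)/(-46.2500000) = 5.7728000;  |Δ| = 1.3728000
p(5.7728000) = -3.1947802
r₃ = 5.7728000 − (-3.1947802)·(1.3728000)/(13.9652198) = 6.0868512;  |Δ| = 0.3140512
p(6.0868512) = 0.5297577
r₄ = 6.0868512 − 0.5297577·(0.3140512)/(3.7245378) = 6.0421823;  |Δ| = 0.0446689
p(6.0421823) = -0.0120330
r₅ = 6.0421823 − (-0.0120330)·(-0.0446689)/(-0.5417907) = 6.0431744;  |Δ| = 0.0009921
p(6.0431744) = -0.0000433
r₆ = 6.0431744 − (-0.0000433)·(0.0009921)/(0.0119897) = 6.0431780;  |Δ| = 0.0000036
|r₆ − r₅| = 0.0000036 < 0.0001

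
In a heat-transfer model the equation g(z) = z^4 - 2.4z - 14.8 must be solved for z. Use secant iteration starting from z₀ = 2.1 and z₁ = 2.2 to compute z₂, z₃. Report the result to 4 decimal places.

g(2.1) = -0.391900, g(2.2) = 3.345600
z₂ = 2.200000 − 3.345600·(2.200000 − 2.100000) / (3.345600 − (-0.391900)) = 2.200000 − (0.334560)/(3.737500) = 2.110486
g(2.110486) = -0.025717
z₃ = 2.110486 − (-0.025717)·(2.110486 − 2.200000) / (-0.025717 − 3.345600) = 2.110486 − (0.002302)/(-3.371317) = 2.111168

2.1105, 2.1112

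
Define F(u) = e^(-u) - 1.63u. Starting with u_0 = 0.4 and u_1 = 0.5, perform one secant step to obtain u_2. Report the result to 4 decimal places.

0.4081

F(0.4) = 0.018320, F(0.5) = -0.208469
u_2 = 0.500000 − (-0.208469)·(0.500000 − 0.400000) / (-0.208469 − 0.018320) = 0.500000 − (-0.020847)/(-0.226789) = 0.408078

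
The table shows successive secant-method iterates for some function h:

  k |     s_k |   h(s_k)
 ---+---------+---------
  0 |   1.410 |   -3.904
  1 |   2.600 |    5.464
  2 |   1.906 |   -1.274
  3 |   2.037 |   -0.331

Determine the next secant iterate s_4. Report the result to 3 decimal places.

2.083

s_4 = 2.037 − (-0.331)·(2.037 − 1.906) / (-0.331 − (-1.274))
   = 2.037 − (-0.04336)/(0.94300) = 2.08298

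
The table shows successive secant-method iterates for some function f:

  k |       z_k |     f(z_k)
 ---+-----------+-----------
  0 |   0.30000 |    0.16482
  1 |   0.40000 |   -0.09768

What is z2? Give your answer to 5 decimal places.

0.36279

z2 = 0.40000 − (-0.09768)·(0.40000 − 0.30000) / (-0.09768 − 0.16482)
   = 0.40000 − (-0.0097680)/(-0.2625000) = 0.3627886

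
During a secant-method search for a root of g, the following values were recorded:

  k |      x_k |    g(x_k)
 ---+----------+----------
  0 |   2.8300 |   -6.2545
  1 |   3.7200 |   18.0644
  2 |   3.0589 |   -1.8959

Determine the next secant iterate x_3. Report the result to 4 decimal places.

3.1217

x_3 = 3.0589 − (-1.8959)·(3.0589 − 3.7200) / (-1.8959 − 18.0644)
   = 3.0589 − (1.253379)/(-19.960300) = 3.121694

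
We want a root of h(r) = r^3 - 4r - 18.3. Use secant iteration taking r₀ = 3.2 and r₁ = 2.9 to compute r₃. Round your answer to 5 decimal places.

h(3.2) = 1.6680000, h(2.9) = -5.5110000
r₂ = 2.9000000 − (-5.5110000)·(2.9000000 − 3.2000000) / (-5.5110000 − 1.6680000) = 2.9000000 − (1.6533000)/(-7.1790000) = 3.1302967
h(3.1302967) = -0.1481688
r₃ = 3.1302967 − (-0.1481688)·(3.1302967 − 2.9000000) / (-0.1481688 − (-5.5110000)) = 3.1302967 − (-0.0341228)/(5.3628312) = 3.1366595

3.13666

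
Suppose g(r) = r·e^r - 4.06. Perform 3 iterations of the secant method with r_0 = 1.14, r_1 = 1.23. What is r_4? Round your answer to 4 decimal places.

g(1.14) = -0.495484, g(1.23) = 0.148112
r_2 = 1.230000 − 0.148112·(1.230000 − 1.140000) / (0.148112 − (-0.495484)) = 1.230000 − (0.013330)/(0.643596) = 1.209288
g(1.209288) = -0.007557
r_3 = 1.209288 − (-0.007557)·(1.209288 − 1.230000) / (-0.007557 − 0.148112) = 1.209288 − (0.000157)/(-0.155669) = 1.210294
g(1.210294) = -0.000108
r_4 = 1.210294 − (-0.000108)·(1.210294 − 1.209288) / (-0.000108 − (-0.007557)) = 1.210294 − (0.000000)/(0.007449) = 1.210308

1.2103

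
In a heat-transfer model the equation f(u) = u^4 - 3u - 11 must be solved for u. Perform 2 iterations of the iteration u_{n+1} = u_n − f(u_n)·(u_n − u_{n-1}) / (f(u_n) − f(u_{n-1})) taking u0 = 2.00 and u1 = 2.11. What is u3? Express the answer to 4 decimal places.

2.0334

f(2.00) = -1.000000, f(2.11) = 2.491194
u2 = 2.110000 − 2.491194·(2.110000 − 2.000000) / (2.491194 − (-1.000000)) = 2.110000 − (0.274031)/(3.491194) = 2.031508
f(2.031508) = -0.062196
u3 = 2.031508 − (-0.062196)·(2.031508 − 2.110000) / (-0.062196 − 2.491194) = 2.031508 − (0.004882)/(-2.553390) = 2.033420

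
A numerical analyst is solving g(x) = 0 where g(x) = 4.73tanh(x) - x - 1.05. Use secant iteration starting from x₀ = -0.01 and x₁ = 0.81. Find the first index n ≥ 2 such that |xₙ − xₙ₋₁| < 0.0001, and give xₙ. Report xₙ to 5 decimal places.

n = 6, xₙ = 0.29164

g(-0.01) = -1.0872984, g(0.81) = 1.3071619
x₂ = 0.8100000 − 1.3071619·(0.8200000)/(2.3944604) = 0.3623531;  |Δ| = 0.4476469
g(0.3623531) = 0.2303050
x₃ = 0.3623531 − 0.2303050·(-0.4476469)/(-1.0768569) = 0.2666158;  |Δ| = 0.0957373
g(0.2666158) = -0.0845783
x₄ = 0.2666158 − (-0.0845783)·(-0.0957373)/(-0.3148833) = 0.2923310;  |Δ| = 0.0257152
g(0.2923310) = 0.0023081
x₅ = 0.2923310 − 0.0023081·(0.0257152)/(0.0868864) = 0.2916479;  |Δ| = 0.0006831
g(0.2916479) = 0.0000206
x₆ = 0.2916479 − 0.0000206·(-0.0006831)/(-0.0022875) = 0.2916418;  |Δ| = 0.0000062
|x₆ − x₅| = 0.0000062 < 0.0001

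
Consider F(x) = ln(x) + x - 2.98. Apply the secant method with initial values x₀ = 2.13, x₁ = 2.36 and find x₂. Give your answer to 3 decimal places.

F(2.13) = -0.09388, F(2.36) = 0.23866
x₂ = 2.36000 − 0.23866·(2.36000 − 2.13000) / (0.23866 − (-0.09388)) = 2.36000 − (0.05489)/(0.33254) = 2.19493

2.195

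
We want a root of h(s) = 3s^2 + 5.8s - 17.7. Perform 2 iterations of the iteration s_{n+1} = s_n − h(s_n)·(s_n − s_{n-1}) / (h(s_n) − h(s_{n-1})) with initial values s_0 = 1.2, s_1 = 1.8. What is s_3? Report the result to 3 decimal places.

h(1.2) = -6.42000, h(1.8) = 2.46000
s_2 = 1.80000 − 2.46000·(1.80000 − 1.20000) / (2.46000 − (-6.42000)) = 1.80000 − (1.47600)/(8.88000) = 1.63378
h(1.63378) = -0.21631
s_3 = 1.63378 − (-0.21631)·(1.63378 − 1.80000) / (-0.21631 − 2.46000) = 1.63378 − (0.03595)/(-2.67631) = 1.64722

1.647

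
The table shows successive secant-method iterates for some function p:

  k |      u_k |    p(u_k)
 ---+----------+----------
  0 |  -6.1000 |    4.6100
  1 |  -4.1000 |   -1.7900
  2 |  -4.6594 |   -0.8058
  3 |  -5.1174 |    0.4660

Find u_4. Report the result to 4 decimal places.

u_4 = -5.1174 − 0.4660·(-5.1174 − (-4.6594)) / (0.4660 − (-0.8058))
   = -5.1174 − (-0.213428)/(1.271800) = -4.949584

-4.9496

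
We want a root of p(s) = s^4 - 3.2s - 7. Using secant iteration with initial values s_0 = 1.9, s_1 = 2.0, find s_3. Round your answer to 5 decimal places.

1.90196

p(1.9) = -0.0479000, p(2.0) = 2.6000000
s_2 = 2.0000000 − 2.6000000·(2.0000000 − 1.9000000) / (2.6000000 − (-0.0479000)) = 2.0000000 − (0.2600000)/(2.6479000) = 1.9018090
p(1.9018090) = -0.0039866
s_3 = 1.9018090 − (-0.0039866)·(1.9018090 − 2.0000000) / (-0.0039866 − 2.6000000) = 1.9018090 − (0.0003915)/(-2.6039866) = 1.9019593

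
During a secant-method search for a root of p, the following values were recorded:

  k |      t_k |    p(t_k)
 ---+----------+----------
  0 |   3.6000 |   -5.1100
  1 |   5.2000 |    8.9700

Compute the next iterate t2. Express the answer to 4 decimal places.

t2 = 5.2000 − 8.9700·(5.2000 − 3.6000) / (8.9700 − (-5.1100))
   = 5.2000 − (14.352000)/(14.080000) = 4.180682

4.1807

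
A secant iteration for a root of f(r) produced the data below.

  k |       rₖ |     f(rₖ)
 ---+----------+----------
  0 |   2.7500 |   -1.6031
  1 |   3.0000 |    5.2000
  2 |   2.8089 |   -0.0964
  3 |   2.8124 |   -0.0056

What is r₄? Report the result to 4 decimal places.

2.8126

r₄ = 2.8124 − (-0.0056)·(2.8124 − 2.8089) / (-0.0056 − (-0.0964))
   = 2.8124 − (-0.000020)/(0.090800) = 2.812616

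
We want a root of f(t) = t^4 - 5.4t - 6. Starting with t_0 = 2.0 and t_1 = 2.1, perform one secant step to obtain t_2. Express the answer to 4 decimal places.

2.0275

f(2.0) = -0.800000, f(2.1) = 2.108100
t_2 = 2.100000 − 2.108100·(2.100000 − 2.000000) / (2.108100 − (-0.800000)) = 2.100000 − (0.210810)/(2.908100) = 2.027509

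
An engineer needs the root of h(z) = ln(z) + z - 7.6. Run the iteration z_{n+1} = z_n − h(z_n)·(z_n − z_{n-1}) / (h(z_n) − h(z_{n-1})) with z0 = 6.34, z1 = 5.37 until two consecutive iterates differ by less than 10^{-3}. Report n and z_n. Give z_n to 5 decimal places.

h(6.34) = 0.5868788, h(5.37) = -0.5491721
z2 = 5.3700000 − (-0.5491721)·(-0.9700000)/(-1.1360509) = 5.8389024;  |Δ| = 0.4689024
h(5.8389024) = 0.0034452
z3 = 5.8389024 − 0.0034452·(0.4689024)/(0.5526173) = 5.8359791;  |Δ| = 0.0029233
h(5.8359791) = 0.0000211
z4 = 5.8359791 − 0.0000211·(-0.0029233)/(-0.0034241) = 5.8359610;  |Δ| = 0.0000180
|z4 − z3| = 0.0000180 < 10^{-3}

n = 4, z_n = 5.83596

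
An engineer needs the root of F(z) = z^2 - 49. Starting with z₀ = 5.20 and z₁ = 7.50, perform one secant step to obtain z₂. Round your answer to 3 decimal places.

F(5.20) = -21.96000, F(7.50) = 7.25000
z₂ = 7.50000 − 7.25000·(7.50000 − 5.20000) / (7.25000 − (-21.96000)) = 7.50000 − (16.67500)/(29.21000) = 6.92913

6.929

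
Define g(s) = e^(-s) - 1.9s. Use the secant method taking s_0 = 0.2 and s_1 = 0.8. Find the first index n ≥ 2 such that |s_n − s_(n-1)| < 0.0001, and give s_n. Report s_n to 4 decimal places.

n = 5, s_n = 0.3653

g(0.2) = 0.438731, g(0.8) = -1.070671
s_2 = 0.800000 − (-1.070671)·(0.600000)/(-1.509402) = 0.374399;  |Δ| = 0.425601
g(0.374399) = -0.023656
s_3 = 0.374399 − (-0.023656)·(-0.425601)/(1.047015) = 0.364783;  |Δ| = 0.009616
g(0.364783) = 0.001259
s_4 = 0.364783 − 0.001259·(-0.009616)/(0.024915) = 0.365269;  |Δ| = 0.000486
g(0.365269) = -0.000002
s_5 = 0.365269 − (-0.000002)·(0.000486)/(-0.001261) = 0.365269;  |Δ| = 0.000001
|s_5 − s_4| = 0.000001 < 0.0001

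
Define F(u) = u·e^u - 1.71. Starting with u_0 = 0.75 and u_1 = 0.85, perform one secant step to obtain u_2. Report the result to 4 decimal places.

F(0.75) = -0.122250, F(0.85) = 0.278700
u_2 = 0.850000 − 0.278700·(0.850000 − 0.750000) / (0.278700 − (-0.122250)) = 0.850000 − (0.027870)/(0.400950) = 0.780490

0.7805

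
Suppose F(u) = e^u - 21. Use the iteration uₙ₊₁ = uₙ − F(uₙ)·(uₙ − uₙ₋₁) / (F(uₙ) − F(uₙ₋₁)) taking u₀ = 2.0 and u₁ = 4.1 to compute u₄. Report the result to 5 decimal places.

F(2.0) = -13.6109439, F(4.1) = 39.3402876
u₂ = 4.1000000 − 39.3402876·(4.1000000 − 2.0000000) / (39.3402876 − (-13.6109439)) = 4.1000000 − (82.6146040)/(52.9512315) = 2.5397983
F(2.5397983) = -8.3228869
u₃ = 2.5397983 − (-8.3228869)·(2.5397983 − 4.1000000) / (-8.3228869 − 39.3402876) = 2.5397983 − (12.9853826)/(-47.6631745) = 2.8122388
F(2.8122388) = -4.3528534
u₄ = 2.8122388 − (-4.3528534)·(2.8122388 − 2.5397983) / (-4.3528534 − (-8.3228869)) = 2.8122388 − (-1.1858939)/(3.9700335) = 3.1109501

3.11095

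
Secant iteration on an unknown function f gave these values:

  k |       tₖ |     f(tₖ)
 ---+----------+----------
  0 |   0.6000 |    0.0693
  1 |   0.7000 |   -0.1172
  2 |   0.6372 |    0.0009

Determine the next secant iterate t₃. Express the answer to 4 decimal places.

0.6377

t₃ = 0.6372 − 0.0009·(0.6372 − 0.7000) / (0.0009 − (-0.1172))
   = 0.6372 − (-0.000057)/(0.118100) = 0.637679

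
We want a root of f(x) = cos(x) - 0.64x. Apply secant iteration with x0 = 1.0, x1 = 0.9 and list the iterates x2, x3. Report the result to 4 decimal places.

0.9314, 0.9318

f(1.0) = -0.099698, f(0.9) = 0.045610
x2 = 0.900000 − 0.045610·(0.900000 − 1.000000) / (0.045610 − (-0.099698)) = 0.900000 − (-0.004561)/(0.145308) = 0.931389
f(0.931389) = 0.000632
x3 = 0.931389 − 0.000632·(0.931389 − 0.900000) / (0.000632 − 0.045610) = 0.931389 − (0.000020)/(-0.044978) = 0.931829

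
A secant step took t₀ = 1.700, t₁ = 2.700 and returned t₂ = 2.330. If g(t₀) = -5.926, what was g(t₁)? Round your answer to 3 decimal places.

3.480

The secant line through (1.700, -5.926) and (2.700, g(t₁)) crosses zero at t₂ = 2.330.
So (1.700, -5.926), (2.700, g(t₁)), (2.330, 0) are collinear:
g(t₁) = -5.926 · (2.700 − 2.330) / (1.700 − 2.330) = -5.926 · (0.37000)/(-0.63000) = 3.48035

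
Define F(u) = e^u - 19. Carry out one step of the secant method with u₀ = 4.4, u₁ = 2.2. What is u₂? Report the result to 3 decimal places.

2.503

F(4.4) = 62.45087, F(2.2) = -9.97499
u₂ = 2.20000 − (-9.97499)·(2.20000 − 4.40000) / (-9.97499 − 62.45087) = 2.20000 − (21.94497)/(-72.42586) = 2.50300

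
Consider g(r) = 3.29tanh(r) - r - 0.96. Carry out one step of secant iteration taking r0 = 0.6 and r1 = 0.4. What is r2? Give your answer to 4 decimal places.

0.4694

g(0.6) = 0.206893, g(0.4) = -0.109968
r2 = 0.400000 − (-0.109968)·(0.400000 − 0.600000) / (-0.109968 − 0.206893) = 0.400000 − (0.021994)/(-0.316861) = 0.469411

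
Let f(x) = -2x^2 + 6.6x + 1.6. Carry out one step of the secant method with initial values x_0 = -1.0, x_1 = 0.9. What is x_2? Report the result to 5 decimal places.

f(-1.0) = -7.0000000, f(0.9) = 5.9200000
x_2 = 0.9000000 − 5.9200000·(0.9000000 − (-1.0000000)) / (5.9200000 − (-7.0000000)) = 0.9000000 − (11.2480000)/(12.9200000) = 0.0294118

0.02941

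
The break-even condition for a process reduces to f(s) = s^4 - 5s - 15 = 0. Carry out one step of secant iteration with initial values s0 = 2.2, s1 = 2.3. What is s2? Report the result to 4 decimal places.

2.2634

f(2.2) = -2.574400, f(2.3) = 1.484100
s2 = 2.300000 − 1.484100·(2.300000 − 2.200000) / (1.484100 − (-2.574400)) = 2.300000 − (0.148410)/(4.058500) = 2.263432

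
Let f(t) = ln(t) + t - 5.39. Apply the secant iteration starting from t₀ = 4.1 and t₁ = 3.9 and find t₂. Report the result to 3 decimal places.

4.003

f(4.1) = 0.12099, f(3.9) = -0.12902
t₂ = 3.90000 − (-0.12902)·(3.90000 − 4.10000) / (-0.12902 − 0.12099) = 3.90000 − (0.02580)/(-0.25001) = 4.00321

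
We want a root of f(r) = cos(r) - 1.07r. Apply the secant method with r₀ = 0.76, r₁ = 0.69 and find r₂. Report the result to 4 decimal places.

0.7090

f(0.76) = -0.088364, f(0.69) = 0.032946
r₂ = 0.690000 − 0.032946·(0.690000 − 0.760000) / (0.032946 − (-0.088364)) = 0.690000 − (-0.002306)/(0.121310) = 0.709011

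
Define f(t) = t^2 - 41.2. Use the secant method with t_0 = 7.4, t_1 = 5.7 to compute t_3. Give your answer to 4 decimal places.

f(7.4) = 13.560000, f(5.7) = -8.710000
t_2 = 5.700000 − (-8.710000)·(5.700000 − 7.400000) / (-8.710000 − 13.560000) = 5.700000 − (14.807000)/(-22.270000) = 6.364885
f(6.364885) = -0.688233
t_3 = 6.364885 − (-0.688233)·(6.364885 − 5.700000) / (-0.688233 − (-8.710000)) = 6.364885 − (-0.457596)/(8.021767) = 6.421930

6.4219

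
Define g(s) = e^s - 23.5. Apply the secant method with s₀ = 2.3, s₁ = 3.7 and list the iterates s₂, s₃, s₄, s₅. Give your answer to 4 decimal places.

g(2.3) = -13.525818, g(3.7) = 16.947304
s₂ = 3.700000 − 16.947304·(3.700000 − 2.300000) / (16.947304 − (-13.525818)) = 3.700000 − (23.726226)/(30.473122) = 2.921405
g(2.921405) = -4.932647
s₃ = 2.921405 − (-4.932647)·(2.921405 − 3.700000) / (-4.932647 − 16.947304) = 2.921405 − (3.840535)/(-21.879952) = 3.096932
g(3.096932) = -1.370039
s₄ = 3.096932 − (-1.370039)·(3.096932 − 2.921405) / (-1.370039 − (-4.932647)) = 3.096932 − (-0.240480)/(3.562609) = 3.164433
g(3.164433) = 0.175326
s₅ = 3.164433 − 0.175326·(3.164433 − 3.096932) / (0.175326 − (-1.370039)) = 3.164433 − (0.011835)/(1.545364) = 3.156775

2.9214, 3.0969, 3.1644, 3.1568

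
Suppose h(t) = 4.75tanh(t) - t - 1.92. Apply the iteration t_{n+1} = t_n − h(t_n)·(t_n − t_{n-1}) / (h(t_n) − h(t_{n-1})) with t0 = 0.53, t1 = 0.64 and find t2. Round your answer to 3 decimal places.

0.589

h(0.53) = -0.14444, h(0.64) = 0.12327
t2 = 0.64000 − 0.12327·(0.64000 − 0.53000) / (0.12327 − (-0.14444)) = 0.64000 − (0.01356)/(0.26771) = 0.58935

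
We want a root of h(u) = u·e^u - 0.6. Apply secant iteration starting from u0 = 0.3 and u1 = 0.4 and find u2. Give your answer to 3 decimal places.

0.402

h(0.3) = -0.19504, h(0.4) = -0.00327
u2 = 0.40000 − (-0.00327)·(0.40000 − 0.30000) / (-0.00327 − (-0.19504)) = 0.40000 − (-0.00033)/(0.19177) = 0.40171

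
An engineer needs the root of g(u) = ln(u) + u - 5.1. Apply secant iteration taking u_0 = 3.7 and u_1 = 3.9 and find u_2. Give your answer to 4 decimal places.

g(3.7) = -0.091667, g(3.9) = 0.160977
u_2 = 3.900000 − 0.160977·(3.900000 − 3.700000) / (0.160977 − (-0.091667)) = 3.900000 − (0.032195)/(0.252644) = 3.772566

3.7726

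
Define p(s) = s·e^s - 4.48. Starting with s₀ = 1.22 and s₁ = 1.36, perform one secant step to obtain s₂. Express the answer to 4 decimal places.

1.2617

p(1.22) = -0.347631, p(1.36) = 0.818823
s₂ = 1.360000 − 0.818823·(1.360000 − 1.220000) / (0.818823 − (-0.347631)) = 1.360000 − (0.114635)/(1.166454) = 1.261723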